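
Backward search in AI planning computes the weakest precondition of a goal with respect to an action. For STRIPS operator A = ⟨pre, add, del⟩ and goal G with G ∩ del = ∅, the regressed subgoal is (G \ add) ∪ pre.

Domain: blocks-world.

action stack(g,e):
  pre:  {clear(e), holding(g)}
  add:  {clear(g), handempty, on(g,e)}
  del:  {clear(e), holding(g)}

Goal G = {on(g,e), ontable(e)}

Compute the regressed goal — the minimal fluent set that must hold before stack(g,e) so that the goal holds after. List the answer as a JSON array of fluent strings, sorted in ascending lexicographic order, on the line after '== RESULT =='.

Compute (G \ add) ∪ pre:
  G ∩ del = {}  (empty — regression defined)
  G \ add = {on(g,e), ontable(e)} \ {clear(g), handempty, on(g,e)} = {ontable(e)}
  ∪ pre   = {ontable(e)} ∪ {clear(e), holding(g)}
          = {clear(e), holding(g), ontable(e)}

== RESULT ==
["clear(e)", "holding(g)", "ontable(e)"]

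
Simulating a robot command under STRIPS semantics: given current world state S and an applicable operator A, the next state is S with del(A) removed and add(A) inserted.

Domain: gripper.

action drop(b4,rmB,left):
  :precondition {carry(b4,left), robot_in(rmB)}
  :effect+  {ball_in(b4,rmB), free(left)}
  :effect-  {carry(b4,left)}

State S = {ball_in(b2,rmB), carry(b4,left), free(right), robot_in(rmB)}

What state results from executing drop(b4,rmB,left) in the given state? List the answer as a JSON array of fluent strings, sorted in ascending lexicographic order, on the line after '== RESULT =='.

Compute (S \ del) ∪ add:
  pre ⊆ S: {carry(b4,left), robot_in(rmB)} ⊆ S  — applicable
  S \ del = {ball_in(b2,rmB), free(right), robot_in(rmB)}
  ∪ add   = {ball_in(b2,rmB), ball_in(b4,rmB), free(left), free(right), robot_in(rmB)}

== RESULT ==
["ball_in(b2,rmB)", "ball_in(b4,rmB)", "free(left)", "free(right)", "robot_in(rmB)"]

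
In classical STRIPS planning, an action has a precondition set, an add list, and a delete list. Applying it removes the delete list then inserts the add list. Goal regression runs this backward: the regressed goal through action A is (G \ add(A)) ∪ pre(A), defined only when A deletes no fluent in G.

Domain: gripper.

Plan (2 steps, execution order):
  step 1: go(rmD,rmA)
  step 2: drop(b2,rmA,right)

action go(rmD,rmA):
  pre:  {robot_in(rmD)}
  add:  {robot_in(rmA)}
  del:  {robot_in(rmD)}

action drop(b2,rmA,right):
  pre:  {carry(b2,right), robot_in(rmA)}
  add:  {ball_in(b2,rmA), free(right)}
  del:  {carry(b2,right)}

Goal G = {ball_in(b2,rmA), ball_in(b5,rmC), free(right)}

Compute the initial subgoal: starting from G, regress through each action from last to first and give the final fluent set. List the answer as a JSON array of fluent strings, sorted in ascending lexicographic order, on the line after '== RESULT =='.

Work backward from the goal:
  through step 2 (drop(b2,rmA,right)): drop {ball_in(b2,rmA), free(right)}, keep {ball_in(b5,rmC)}, require {carry(b2,right), robot_in(rmA)}
    → {ball_in(b5,rmC), carry(b2,right), robot_in(rmA)}
  through step 1 (go(rmD,rmA)): drop {robot_in(rmA)}, keep {ball_in(b5,rmC), carry(b2,right)}, require {robot_in(rmD)}
    → {ball_in(b5,rmC), carry(b2,right), robot_in(rmD)}

== RESULT ==
["ball_in(b5,rmC)", "carry(b2,right)", "robot_in(rmD)"]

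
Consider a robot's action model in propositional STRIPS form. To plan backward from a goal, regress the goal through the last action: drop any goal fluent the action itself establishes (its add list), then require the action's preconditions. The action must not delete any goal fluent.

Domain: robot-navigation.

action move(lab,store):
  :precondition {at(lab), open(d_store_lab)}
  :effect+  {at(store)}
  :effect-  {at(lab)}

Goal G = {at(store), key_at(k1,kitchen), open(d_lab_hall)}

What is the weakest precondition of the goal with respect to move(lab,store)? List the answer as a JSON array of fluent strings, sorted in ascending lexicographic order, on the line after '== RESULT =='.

Compute (G \ add) ∪ pre:
  G ∩ del = {}  (empty — regression defined)
  G \ add = {at(store), key_at(k1,kitchen), open(d_lab_hall)} \ {at(store)} = {key_at(k1,kitchen), open(d_lab_hall)}
  ∪ pre   = {key_at(k1,kitchen), open(d_lab_hall)} ∪ {at(lab), open(d_store_lab)}
          = {at(lab), key_at(k1,kitchen), open(d_lab_hall), open(d_store_lab)}

== RESULT ==
["at(lab)", "key_at(k1,kitchen)", "open(d_lab_hall)", "open(d_store_lab)"]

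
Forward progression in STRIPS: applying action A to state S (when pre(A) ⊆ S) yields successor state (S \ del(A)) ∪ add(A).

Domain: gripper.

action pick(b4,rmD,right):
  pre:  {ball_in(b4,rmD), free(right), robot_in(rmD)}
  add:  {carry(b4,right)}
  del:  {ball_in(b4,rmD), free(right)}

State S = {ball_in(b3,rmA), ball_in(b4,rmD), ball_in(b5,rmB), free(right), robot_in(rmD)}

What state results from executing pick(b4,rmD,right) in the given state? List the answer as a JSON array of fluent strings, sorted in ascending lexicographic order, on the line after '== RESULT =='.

Progress:
  pre ⊆ S: {ball_in(b4,rmD), free(right), robot_in(rmD)} ⊆ S  — applicable
  S \ del = {ball_in(b3,rmA), ball_in(b5,rmB), robot_in(rmD)}
  ∪ add   = {ball_in(b3,rmA), ball_in(b5,rmB), carry(b4,right), robot_in(rmD)}

== RESULT ==
["ball_in(b3,rmA)", "ball_in(b5,rmB)", "carry(b4,right)", "robot_in(rmD)"]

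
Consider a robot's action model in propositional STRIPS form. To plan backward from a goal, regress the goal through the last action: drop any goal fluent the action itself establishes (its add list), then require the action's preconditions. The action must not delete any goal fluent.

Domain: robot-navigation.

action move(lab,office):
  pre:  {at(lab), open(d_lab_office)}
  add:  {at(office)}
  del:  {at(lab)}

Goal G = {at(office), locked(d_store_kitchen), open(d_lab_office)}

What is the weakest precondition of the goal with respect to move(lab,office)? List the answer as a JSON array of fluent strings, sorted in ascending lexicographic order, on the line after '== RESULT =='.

Compute (G \ add) ∪ pre:
  G ∩ del = {}  (empty — regression defined)
  G \ add = {at(office), locked(d_store_kitchen), open(d_lab_office)} \ {at(office)} = {locked(d_store_kitchen), open(d_lab_office)}
  ∪ pre   = {locked(d_store_kitchen), open(d_lab_office)} ∪ {at(lab), open(d_lab_office)}
          = {at(lab), locked(d_store_kitchen), open(d_lab_office)}

== RESULT ==
["at(lab)", "locked(d_store_kitchen)", "open(d_lab_office)"]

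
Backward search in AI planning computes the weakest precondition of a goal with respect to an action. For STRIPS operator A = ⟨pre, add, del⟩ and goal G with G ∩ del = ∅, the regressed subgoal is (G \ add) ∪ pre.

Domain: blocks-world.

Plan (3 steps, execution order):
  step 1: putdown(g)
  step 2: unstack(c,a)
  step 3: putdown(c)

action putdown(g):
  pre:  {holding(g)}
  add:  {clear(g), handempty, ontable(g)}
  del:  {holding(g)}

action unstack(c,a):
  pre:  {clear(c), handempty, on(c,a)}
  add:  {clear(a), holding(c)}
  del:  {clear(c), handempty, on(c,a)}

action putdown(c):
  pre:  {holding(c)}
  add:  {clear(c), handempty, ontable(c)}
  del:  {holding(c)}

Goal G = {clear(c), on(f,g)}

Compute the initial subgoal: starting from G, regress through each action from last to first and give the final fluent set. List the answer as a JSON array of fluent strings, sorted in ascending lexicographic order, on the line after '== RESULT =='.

Regress step by step:
  through step 3 (putdown(c)): drop {clear(c)}, keep {on(f,g)}, require {holding(c)}
    → {holding(c), on(f,g)}
  through step 2 (unstack(c,a)): drop {holding(c)}, keep {on(f,g)}, require {clear(c), handempty, on(c,a)}
    → {clear(c), handempty, on(c,a), on(f,g)}
  through step 1 (putdown(g)): drop {handempty}, keep {clear(c), on(c,a), on(f,g)}, require {holding(g)}
    → {clear(c), holding(g), on(c,a), on(f,g)}

== RESULT ==
["clear(c)", "holding(g)", "on(c,a)", "on(f,g)"]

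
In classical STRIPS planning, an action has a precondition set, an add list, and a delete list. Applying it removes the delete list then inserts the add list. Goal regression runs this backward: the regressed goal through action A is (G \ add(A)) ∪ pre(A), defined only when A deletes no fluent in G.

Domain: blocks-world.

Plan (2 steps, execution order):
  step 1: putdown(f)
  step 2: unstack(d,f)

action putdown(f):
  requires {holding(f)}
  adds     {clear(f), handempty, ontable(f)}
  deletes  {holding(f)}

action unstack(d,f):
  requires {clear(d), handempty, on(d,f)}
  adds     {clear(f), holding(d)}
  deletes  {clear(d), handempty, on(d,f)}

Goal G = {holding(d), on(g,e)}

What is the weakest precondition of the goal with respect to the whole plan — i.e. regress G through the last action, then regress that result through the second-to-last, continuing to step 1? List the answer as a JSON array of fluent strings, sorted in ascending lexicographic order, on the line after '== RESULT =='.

Work backward from the goal:
  through step 2 (unstack(d,f)): drop {holding(d)}, keep {on(g,e)}, require {clear(d), handempty, on(d,f)}
    → {clear(d), handempty, on(d,f), on(g,e)}
  through step 1 (putdown(f)): drop {handempty}, keep {clear(d), on(d,f), on(g,e)}, require {holding(f)}
    → {clear(d), holding(f), on(d,f), on(g,e)}

== RESULT ==
["clear(d)", "holding(f)", "on(d,f)", "on(g,e)"]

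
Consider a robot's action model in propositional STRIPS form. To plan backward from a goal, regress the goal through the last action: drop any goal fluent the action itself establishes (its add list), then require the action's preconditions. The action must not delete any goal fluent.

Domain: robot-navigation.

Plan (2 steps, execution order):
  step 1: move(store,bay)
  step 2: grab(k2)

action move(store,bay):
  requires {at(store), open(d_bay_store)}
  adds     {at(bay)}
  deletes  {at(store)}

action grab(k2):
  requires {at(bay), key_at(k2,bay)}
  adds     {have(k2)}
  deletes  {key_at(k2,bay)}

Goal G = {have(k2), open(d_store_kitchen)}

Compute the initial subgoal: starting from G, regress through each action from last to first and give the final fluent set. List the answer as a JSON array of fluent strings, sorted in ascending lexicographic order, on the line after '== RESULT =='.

Regress step by step:
  through step 2 (grab(k2)): drop {have(k2)}, keep {open(d_store_kitchen)}, require {at(bay), key_at(k2,bay)}
    → {at(bay), key_at(k2,bay), open(d_store_kitchen)}
  through step 1 (move(store,bay)): drop {at(bay)}, keep {key_at(k2,bay), open(d_store_kitchen)}, require {at(store), open(d_bay_store)}
    → {at(store), key_at(k2,bay), open(d_bay_store), open(d_store_kitchen)}

== RESULT ==
["at(store)", "key_at(k2,bay)", "open(d_bay_store)", "open(d_store_kitchen)"]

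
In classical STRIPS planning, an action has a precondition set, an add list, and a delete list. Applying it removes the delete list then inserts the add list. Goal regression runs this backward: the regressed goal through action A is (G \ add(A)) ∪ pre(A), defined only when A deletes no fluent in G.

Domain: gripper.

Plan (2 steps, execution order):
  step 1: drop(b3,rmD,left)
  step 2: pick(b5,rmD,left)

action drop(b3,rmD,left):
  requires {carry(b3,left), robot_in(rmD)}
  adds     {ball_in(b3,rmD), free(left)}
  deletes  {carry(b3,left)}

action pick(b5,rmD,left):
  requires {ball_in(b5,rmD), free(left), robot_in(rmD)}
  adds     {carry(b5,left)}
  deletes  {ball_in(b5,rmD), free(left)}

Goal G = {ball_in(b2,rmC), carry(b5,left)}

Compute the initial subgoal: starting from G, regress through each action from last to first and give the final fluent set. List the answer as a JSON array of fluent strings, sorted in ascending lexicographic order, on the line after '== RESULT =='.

Work backward from the goal:
  through step 2 (pick(b5,rmD,left)): drop {carry(b5,left)}, keep {ball_in(b2,rmC)}, require {ball_in(b5,rmD), free(left), robot_in(rmD)}
    → {ball_in(b2,rmC), ball_in(b5,rmD), free(left), robot_in(rmD)}
  through step 1 (drop(b3,rmD,left)): drop {free(left)}, keep {ball_in(b2,rmC), ball_in(b5,rmD), robot_in(rmD)}, require {carry(b3,left), robot_in(rmD)}
    → {ball_in(b2,rmC), ball_in(b5,rmD), carry(b3,left), robot_in(rmD)}

== RESULT ==
["ball_in(b2,rmC)", "ball_in(b5,rmD)", "carry(b3,left)", "robot_in(rmD)"]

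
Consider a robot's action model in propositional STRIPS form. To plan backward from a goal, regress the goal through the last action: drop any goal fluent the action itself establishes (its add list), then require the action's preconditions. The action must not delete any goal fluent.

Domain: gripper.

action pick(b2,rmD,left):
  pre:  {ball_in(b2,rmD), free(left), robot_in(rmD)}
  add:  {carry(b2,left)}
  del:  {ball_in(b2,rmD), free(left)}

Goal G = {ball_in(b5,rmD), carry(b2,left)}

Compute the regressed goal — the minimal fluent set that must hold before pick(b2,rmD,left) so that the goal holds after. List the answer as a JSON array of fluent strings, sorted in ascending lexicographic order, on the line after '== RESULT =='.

Regress:
  G ∩ del = {}  (empty — regression defined)
  G \ add = {ball_in(b5,rmD), carry(b2,left)} \ {carry(b2,left)} = {ball_in(b5,rmD)}
  ∪ pre   = {ball_in(b5,rmD)} ∪ {ball_in(b2,rmD), free(left), robot_in(rmD)}
          = {ball_in(b2,rmD), ball_in(b5,rmD), free(left), robot_in(rmD)}

== RESULT ==
["ball_in(b2,rmD)", "ball_in(b5,rmD)", "free(left)", "robot_in(rmD)"]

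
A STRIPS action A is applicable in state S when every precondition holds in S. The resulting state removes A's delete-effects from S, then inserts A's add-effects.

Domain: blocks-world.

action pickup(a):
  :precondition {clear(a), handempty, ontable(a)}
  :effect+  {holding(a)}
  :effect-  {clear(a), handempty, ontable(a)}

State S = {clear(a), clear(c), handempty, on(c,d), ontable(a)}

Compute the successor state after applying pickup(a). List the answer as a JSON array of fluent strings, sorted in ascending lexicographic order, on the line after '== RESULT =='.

Progress:
  pre ⊆ S: {clear(a), handempty, ontable(a)} ⊆ S  — applicable
  S \ del = {clear(c), on(c,d)}
  ∪ add   = {clear(c), holding(a), on(c,d)}

== RESULT ==
["clear(c)", "holding(a)", "on(c,d)"]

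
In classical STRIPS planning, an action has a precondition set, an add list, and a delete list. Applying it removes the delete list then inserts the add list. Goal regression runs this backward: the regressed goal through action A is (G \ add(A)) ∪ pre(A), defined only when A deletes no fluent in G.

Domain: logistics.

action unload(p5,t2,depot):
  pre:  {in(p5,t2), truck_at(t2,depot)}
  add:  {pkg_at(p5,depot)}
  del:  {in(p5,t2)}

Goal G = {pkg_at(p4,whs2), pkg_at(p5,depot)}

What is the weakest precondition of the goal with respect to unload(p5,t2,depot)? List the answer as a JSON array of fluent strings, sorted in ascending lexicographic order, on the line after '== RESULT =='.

Regress:
  G ∩ del = {}  (empty — regression defined)
  G \ add = {pkg_at(p4,whs2), pkg_at(p5,depot)} \ {pkg_at(p5,depot)} = {pkg_at(p4,whs2)}
  ∪ pre   = {pkg_at(p4,whs2)} ∪ {in(p5,t2), truck_at(t2,depot)}
          = {in(p5,t2), pkg_at(p4,whs2), truck_at(t2,depot)}

== RESULT ==
["in(p5,t2)", "pkg_at(p4,whs2)", "truck_at(t2,depot)"]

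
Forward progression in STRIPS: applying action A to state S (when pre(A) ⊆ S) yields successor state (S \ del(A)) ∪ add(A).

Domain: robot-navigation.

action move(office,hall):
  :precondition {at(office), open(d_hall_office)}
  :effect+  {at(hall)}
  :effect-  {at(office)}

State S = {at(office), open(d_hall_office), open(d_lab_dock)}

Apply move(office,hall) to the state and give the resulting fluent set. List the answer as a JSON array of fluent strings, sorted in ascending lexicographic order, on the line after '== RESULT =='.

Progress:
  pre ⊆ S: {at(office), open(d_hall_office)} ⊆ S  — applicable
  S \ del = {open(d_hall_office), open(d_lab_dock)}
  ∪ add   = {at(hall), open(d_hall_office), open(d_lab_dock)}

== RESULT ==
["at(hall)", "open(d_hall_office)", "open(d_lab_dock)"]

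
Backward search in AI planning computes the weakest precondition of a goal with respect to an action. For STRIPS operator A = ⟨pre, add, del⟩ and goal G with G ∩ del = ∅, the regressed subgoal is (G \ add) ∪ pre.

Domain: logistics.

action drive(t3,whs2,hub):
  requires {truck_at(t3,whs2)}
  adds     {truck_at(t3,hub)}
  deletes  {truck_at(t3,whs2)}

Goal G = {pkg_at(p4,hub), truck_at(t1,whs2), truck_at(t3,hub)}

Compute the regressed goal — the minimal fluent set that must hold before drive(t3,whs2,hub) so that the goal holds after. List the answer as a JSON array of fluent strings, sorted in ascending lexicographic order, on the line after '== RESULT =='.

Compute (G \ add) ∪ pre:
  G ∩ del = {}  (empty — regression defined)
  G \ add = {pkg_at(p4,hub), truck_at(t1,whs2), truck_at(t3,hub)} \ {truck_at(t3,hub)} = {pkg_at(p4,hub), truck_at(t1,whs2)}
  ∪ pre   = {pkg_at(p4,hub), truck_at(t1,whs2)} ∪ {truck_at(t3,whs2)}
          = {pkg_at(p4,hub), truck_at(t1,whs2), truck_at(t3,whs2)}

== RESULT ==
["pkg_at(p4,hub)", "truck_at(t1,whs2)", "truck_at(t3,whs2)"]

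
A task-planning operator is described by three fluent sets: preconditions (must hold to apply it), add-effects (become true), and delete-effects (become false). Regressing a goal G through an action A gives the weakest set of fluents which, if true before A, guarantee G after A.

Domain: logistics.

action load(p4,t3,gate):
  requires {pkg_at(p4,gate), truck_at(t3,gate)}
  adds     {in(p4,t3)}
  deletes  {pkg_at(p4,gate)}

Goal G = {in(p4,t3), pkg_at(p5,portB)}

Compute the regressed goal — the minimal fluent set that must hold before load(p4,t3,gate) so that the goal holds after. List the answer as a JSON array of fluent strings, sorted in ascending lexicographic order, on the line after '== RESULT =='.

Regress:
  G ∩ del = {}  (empty — regression defined)
  G \ add = {in(p4,t3), pkg_at(p5,portB)} \ {in(p4,t3)} = {pkg_at(p5,portB)}
  ∪ pre   = {pkg_at(p5,portB)} ∪ {pkg_at(p4,gate), truck_at(t3,gate)}
          = {pkg_at(p4,gate), pkg_at(p5,portB), truck_at(t3,gate)}

== RESULT ==
["pkg_at(p4,gate)", "pkg_at(p5,portB)", "truck_at(t3,gate)"]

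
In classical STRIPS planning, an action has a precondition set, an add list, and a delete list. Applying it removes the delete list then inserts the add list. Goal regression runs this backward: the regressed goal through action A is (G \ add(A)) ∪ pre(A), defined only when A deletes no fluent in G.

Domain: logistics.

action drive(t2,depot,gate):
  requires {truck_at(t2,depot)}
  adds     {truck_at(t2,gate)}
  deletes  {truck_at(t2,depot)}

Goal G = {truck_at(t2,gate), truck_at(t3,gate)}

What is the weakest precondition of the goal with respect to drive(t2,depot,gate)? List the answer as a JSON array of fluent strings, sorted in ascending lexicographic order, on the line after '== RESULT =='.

Regress:
  G ∩ del = {}  (empty — regression defined)
  G \ add = {truck_at(t2,gate), truck_at(t3,gate)} \ {truck_at(t2,gate)} = {truck_at(t3,gate)}
  ∪ pre   = {truck_at(t3,gate)} ∪ {truck_at(t2,depot)}
          = {truck_at(t2,depot), truck_at(t3,gate)}

== RESULT ==
["truck_at(t2,depot)", "truck_at(t3,gate)"]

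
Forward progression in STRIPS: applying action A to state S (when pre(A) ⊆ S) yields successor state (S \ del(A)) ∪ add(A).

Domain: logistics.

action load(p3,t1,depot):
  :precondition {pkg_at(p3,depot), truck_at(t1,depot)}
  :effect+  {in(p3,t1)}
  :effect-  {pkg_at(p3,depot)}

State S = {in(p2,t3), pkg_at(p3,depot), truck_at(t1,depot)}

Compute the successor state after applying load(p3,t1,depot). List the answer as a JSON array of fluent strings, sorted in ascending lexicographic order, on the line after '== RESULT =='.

Compute (S \ del) ∪ add:
  pre ⊆ S: {pkg_at(p3,depot), truck_at(t1,depot)} ⊆ S  — applicable
  S \ del = {in(p2,t3), truck_at(t1,depot)}
  ∪ add   = {in(p2,t3), in(p3,t1), truck_at(t1,depot)}

== RESULT ==
["in(p2,t3)", "in(p3,t1)", "truck_at(t1,depot)"]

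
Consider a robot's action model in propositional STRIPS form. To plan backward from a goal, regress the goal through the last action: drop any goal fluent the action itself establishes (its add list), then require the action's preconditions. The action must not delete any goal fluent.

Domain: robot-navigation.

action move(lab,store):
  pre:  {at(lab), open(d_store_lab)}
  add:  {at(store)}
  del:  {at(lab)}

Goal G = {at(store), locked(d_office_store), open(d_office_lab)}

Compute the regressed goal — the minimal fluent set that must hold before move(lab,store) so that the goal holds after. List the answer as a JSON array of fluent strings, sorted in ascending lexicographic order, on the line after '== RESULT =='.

Compute (G \ add) ∪ pre:
  G ∩ del = {}  (empty — regression defined)
  G \ add = {at(store), locked(d_office_store), open(d_office_lab)} \ {at(store)} = {locked(d_office_store), open(d_office_lab)}
  ∪ pre   = {locked(d_office_store), open(d_office_lab)} ∪ {at(lab), open(d_store_lab)}
          = {at(lab), locked(d_office_store), open(d_office_lab), open(d_store_lab)}

== RESULT ==
["at(lab)", "locked(d_office_store)", "open(d_office_lab)", "open(d_store_lab)"]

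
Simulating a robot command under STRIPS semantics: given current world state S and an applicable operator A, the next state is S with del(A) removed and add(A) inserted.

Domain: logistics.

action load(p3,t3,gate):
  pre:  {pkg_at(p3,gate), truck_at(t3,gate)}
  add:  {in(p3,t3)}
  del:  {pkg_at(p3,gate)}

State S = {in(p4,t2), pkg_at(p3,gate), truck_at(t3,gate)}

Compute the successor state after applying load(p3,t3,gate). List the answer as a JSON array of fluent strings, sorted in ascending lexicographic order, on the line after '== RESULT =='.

Compute (S \ del) ∪ add:
  pre ⊆ S: {pkg_at(p3,gate), truck_at(t3,gate)} ⊆ S  — applicable
  S \ del = {in(p4,t2), truck_at(t3,gate)}
  ∪ add   = {in(p3,t3), in(p4,t2), truck_at(t3,gate)}

== RESULT ==
["in(p3,t3)", "in(p4,t2)", "truck_at(t3,gate)"]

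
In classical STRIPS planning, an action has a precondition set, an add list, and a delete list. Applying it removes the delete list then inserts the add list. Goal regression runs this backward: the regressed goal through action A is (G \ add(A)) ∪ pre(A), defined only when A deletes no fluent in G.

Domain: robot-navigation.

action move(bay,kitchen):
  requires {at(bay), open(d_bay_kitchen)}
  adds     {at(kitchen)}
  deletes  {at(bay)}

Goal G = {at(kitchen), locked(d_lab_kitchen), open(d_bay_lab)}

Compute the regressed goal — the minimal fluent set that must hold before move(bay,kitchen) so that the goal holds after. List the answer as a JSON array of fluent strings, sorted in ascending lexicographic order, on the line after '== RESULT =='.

Compute (G \ add) ∪ pre:
  G ∩ del = {}  (empty — regression defined)
  G \ add = {at(kitchen), locked(d_lab_kitchen), open(d_bay_lab)} \ {at(kitchen)} = {locked(d_lab_kitchen), open(d_bay_lab)}
  ∪ pre   = {locked(d_lab_kitchen), open(d_bay_lab)} ∪ {at(bay), open(d_bay_kitchen)}
          = {at(bay), locked(d_lab_kitchen), open(d_bay_kitchen), open(d_bay_lab)}

== RESULT ==
["at(bay)", "locked(d_lab_kitchen)", "open(d_bay_kitchen)", "open(d_bay_lab)"]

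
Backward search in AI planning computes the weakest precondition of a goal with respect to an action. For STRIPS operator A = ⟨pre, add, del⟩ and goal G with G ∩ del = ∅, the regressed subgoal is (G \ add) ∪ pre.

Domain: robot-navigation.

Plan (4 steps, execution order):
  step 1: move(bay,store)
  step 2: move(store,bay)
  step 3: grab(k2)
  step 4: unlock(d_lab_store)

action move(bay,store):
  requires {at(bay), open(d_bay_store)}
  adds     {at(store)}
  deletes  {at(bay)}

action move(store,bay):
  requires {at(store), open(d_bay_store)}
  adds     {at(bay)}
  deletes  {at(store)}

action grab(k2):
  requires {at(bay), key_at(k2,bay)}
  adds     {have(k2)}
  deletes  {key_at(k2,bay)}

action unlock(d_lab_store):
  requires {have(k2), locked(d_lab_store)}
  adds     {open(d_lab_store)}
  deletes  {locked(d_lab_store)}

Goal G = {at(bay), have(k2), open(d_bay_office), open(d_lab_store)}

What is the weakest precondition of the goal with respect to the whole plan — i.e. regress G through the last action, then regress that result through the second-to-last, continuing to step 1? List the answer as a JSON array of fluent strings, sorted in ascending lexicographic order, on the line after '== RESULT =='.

Work backward from the goal:
  through step 4 (unlock(d_lab_store)): drop {open(d_lab_store)}, keep {at(bay), have(k2), open(d_bay_office)}, require {have(k2), locked(d_lab_store)}
    → {at(bay), have(k2), locked(d_lab_store), open(d_bay_office)}
  through step 3 (grab(k2)): drop {have(k2)}, keep {at(bay), locked(d_lab_store), open(d_bay_office)}, require {at(bay), key_at(k2,bay)}
    → {at(bay), key_at(k2,bay), locked(d_lab_store), open(d_bay_office)}
  through step 2 (move(store,bay)): drop {at(bay)}, keep {key_at(k2,bay), locked(d_lab_store), open(d_bay_office)}, require {at(store), open(d_bay_store)}
    → {at(store), key_at(k2,bay), locked(d_lab_store), open(d_bay_office), open(d_bay_store)}
  through step 1 (move(bay,store)): drop {at(store)}, keep {key_at(k2,bay), locked(d_lab_store), open(d_bay_office), open(d_bay_store)}, require {at(bay), open(d_bay_store)}
    → {at(bay), key_at(k2,bay), locked(d_lab_store), open(d_bay_office), open(d_bay_store)}

== RESULT ==
["at(bay)", "key_at(k2,bay)", "locked(d_lab_store)", "open(d_bay_office)", "open(d_bay_store)"]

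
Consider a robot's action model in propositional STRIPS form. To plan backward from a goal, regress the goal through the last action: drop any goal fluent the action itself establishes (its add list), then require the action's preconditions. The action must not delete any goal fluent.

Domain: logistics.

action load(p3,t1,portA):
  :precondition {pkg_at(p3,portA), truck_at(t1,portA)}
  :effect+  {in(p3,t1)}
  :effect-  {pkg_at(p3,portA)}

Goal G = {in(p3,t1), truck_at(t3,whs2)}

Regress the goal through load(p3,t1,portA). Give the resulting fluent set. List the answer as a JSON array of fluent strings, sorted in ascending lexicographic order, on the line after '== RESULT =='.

Compute (G \ add) ∪ pre:
  G ∩ del = {}  (empty — regression defined)
  G \ add = {in(p3,t1), truck_at(t3,whs2)} \ {in(p3,t1)} = {truck_at(t3,whs2)}
  ∪ pre   = {truck_at(t3,whs2)} ∪ {pkg_at(p3,portA), truck_at(t1,portA)}
          = {pkg_at(p3,portA), truck_at(t1,portA), truck_at(t3,whs2)}

== RESULT ==
["pkg_at(p3,portA)", "truck_at(t1,portA)", "truck_at(t3,whs2)"]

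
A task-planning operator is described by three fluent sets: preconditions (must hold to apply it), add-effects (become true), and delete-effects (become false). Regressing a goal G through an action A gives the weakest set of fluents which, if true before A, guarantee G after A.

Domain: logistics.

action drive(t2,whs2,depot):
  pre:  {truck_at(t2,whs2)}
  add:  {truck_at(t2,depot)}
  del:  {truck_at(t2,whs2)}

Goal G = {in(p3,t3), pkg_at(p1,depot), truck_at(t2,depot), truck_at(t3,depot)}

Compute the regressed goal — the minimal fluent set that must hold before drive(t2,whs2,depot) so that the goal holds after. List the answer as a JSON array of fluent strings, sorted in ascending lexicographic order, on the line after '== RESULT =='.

Compute (G \ add) ∪ pre:
  G ∩ del = {}  (empty — regression defined)
  G \ add = {in(p3,t3), pkg_at(p1,depot), truck_at(t2,depot), truck_at(t3,depot)} \ {truck_at(t2,depot)} = {in(p3,t3), pkg_at(p1,depot), truck_at(t3,depot)}
  ∪ pre   = {in(p3,t3), pkg_at(p1,depot), truck_at(t3,depot)} ∪ {truck_at(t2,whs2)}
          = {in(p3,t3), pkg_at(p1,depot), truck_at(t2,whs2), truck_at(t3,depot)}

== RESULT ==
["in(p3,t3)", "pkg_at(p1,depot)", "truck_at(t2,whs2)", "truck_at(t3,depot)"]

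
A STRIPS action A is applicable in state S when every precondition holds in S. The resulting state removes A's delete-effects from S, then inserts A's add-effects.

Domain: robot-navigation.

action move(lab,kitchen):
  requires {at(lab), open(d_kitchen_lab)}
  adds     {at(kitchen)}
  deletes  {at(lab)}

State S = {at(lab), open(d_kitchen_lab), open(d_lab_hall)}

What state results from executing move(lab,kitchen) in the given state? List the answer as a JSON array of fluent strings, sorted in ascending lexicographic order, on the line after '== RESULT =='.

Progress:
  pre ⊆ S: {at(lab), open(d_kitchen_lab)} ⊆ S  — applicable
  S \ del = {open(d_kitchen_lab), open(d_lab_hall)}
  ∪ add   = {at(kitchen), open(d_kitchen_lab), open(d_lab_hall)}

== RESULT ==
["at(kitchen)", "open(d_kitchen_lab)", "open(d_lab_hall)"]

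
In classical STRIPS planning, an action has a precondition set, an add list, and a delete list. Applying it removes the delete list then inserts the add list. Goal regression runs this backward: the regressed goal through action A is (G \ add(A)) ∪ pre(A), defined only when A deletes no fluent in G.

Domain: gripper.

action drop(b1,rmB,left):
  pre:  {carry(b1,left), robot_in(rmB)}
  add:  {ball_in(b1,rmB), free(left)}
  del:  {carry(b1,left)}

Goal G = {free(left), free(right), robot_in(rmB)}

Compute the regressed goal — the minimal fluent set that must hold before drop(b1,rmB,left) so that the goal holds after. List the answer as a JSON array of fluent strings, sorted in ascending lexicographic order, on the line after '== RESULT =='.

Regress:
  G ∩ del = {}  (empty — regression defined)
  G \ add = {free(left), free(right), robot_in(rmB)} \ {ball_in(b1,rmB), free(left)} = {free(right), robot_in(rmB)}
  ∪ pre   = {free(right), robot_in(rmB)} ∪ {carry(b1,left), robot_in(rmB)}
          = {carry(b1,left), free(right), robot_in(rmB)}

== RESULT ==
["carry(b1,left)", "free(right)", "robot_in(rmB)"]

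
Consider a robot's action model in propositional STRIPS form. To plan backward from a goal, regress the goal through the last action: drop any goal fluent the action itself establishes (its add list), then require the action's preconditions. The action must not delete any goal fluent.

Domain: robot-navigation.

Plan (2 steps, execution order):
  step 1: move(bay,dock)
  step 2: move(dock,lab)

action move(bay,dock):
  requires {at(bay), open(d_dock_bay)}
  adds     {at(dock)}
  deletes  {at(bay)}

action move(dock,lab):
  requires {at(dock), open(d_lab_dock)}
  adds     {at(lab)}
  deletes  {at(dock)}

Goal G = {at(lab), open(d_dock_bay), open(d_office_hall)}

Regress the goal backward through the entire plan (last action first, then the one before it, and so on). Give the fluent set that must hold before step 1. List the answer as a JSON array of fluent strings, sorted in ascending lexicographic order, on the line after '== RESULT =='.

Regress step by step:
  through step 2 (move(dock,lab)): drop {at(lab)}, keep {open(d_dock_bay), open(d_office_hall)}, require {at(dock), open(d_lab_dock)}
    → {at(dock), open(d_dock_bay), open(d_lab_dock), open(d_office_hall)}
  through step 1 (move(bay,dock)): drop {at(dock)}, keep {open(d_dock_bay), open(d_lab_dock), open(d_office_hall)}, require {at(bay), open(d_dock_bay)}
    → {at(bay), open(d_dock_bay), open(d_lab_dock), open(d_office_hall)}

== RESULT ==
["at(bay)", "open(d_dock_bay)", "open(d_lab_dock)", "open(d_office_hall)"]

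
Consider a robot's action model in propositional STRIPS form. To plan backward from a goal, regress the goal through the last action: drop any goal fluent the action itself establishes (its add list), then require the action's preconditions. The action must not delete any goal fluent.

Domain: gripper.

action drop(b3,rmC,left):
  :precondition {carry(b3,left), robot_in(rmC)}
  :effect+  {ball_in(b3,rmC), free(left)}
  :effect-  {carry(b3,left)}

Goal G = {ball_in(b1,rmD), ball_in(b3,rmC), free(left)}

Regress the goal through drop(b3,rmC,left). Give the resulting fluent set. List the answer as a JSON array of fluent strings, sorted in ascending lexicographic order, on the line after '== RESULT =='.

Compute (G \ add) ∪ pre:
  G ∩ del = {}  (empty — regression defined)
  G \ add = {ball_in(b1,rmD), ball_in(b3,rmC), free(left)} \ {ball_in(b3,rmC), free(left)} = {ball_in(b1,rmD)}
  ∪ pre   = {ball_in(b1,rmD)} ∪ {carry(b3,left), robot_in(rmC)}
          = {ball_in(b1,rmD), carry(b3,left), robot_in(rmC)}

== RESULT ==
["ball_in(b1,rmD)", "carry(b3,left)", "robot_in(rmC)"]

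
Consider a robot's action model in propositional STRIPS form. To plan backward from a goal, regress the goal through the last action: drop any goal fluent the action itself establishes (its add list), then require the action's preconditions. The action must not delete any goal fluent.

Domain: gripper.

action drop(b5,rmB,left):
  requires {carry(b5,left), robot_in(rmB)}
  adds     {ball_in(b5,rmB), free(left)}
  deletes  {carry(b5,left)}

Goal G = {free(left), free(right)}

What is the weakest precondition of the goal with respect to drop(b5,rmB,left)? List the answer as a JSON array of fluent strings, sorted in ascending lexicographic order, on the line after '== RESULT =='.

Compute (G \ add) ∪ pre:
  G ∩ del = {}  (empty — regression defined)
  G \ add = {free(left), free(right)} \ {ball_in(b5,rmB), free(left)} = {free(right)}
  ∪ pre   = {free(right)} ∪ {carry(b5,left), robot_in(rmB)}
          = {carry(b5,left), free(right), robot_in(rmB)}

== RESULT ==
["carry(b5,left)", "free(right)", "robot_in(rmB)"]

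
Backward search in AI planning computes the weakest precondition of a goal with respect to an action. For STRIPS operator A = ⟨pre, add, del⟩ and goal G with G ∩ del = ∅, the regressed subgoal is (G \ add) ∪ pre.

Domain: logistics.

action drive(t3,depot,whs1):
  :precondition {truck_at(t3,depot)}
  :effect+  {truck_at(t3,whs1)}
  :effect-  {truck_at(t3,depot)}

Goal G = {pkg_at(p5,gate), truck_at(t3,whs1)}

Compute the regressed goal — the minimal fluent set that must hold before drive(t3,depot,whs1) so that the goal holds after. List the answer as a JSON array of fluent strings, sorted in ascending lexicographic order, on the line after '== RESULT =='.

Compute (G \ add) ∪ pre:
  G ∩ del = {}  (empty — regression defined)
  G \ add = {pkg_at(p5,gate), truck_at(t3,whs1)} \ {truck_at(t3,whs1)} = {pkg_at(p5,gate)}
  ∪ pre   = {pkg_at(p5,gate)} ∪ {truck_at(t3,depot)}
          = {pkg_at(p5,gate), truck_at(t3,depot)}

== RESULT ==
["pkg_at(p5,gate)", "truck_at(t3,depot)"]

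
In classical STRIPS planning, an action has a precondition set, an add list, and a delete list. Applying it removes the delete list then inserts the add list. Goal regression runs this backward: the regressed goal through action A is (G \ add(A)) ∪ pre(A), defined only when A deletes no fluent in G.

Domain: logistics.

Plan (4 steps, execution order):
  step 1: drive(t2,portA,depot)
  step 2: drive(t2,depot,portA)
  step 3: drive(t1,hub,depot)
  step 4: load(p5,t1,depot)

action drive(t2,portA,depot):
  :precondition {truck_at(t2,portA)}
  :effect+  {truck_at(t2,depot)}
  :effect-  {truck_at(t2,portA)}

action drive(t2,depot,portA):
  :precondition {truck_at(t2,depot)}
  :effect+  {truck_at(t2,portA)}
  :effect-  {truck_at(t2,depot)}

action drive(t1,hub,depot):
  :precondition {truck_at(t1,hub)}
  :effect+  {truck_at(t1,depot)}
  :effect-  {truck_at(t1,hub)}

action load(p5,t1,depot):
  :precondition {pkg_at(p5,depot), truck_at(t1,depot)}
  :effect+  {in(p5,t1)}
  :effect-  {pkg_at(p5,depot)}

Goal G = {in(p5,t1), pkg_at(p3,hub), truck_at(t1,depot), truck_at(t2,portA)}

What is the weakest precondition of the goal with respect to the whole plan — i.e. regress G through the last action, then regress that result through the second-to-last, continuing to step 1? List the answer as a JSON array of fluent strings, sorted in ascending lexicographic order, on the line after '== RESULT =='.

Work backward from the goal:
  through step 4 (load(p5,t1,depot)): drop {in(p5,t1)}, keep {pkg_at(p3,hub), truck_at(t1,depot), truck_at(t2,portA)}, require {pkg_at(p5,depot), truck_at(t1,depot)}
    → {pkg_at(p3,hub), pkg_at(p5,depot), truck_at(t1,depot), truck_at(t2,portA)}
  through step 3 (drive(t1,hub,depot)): drop {truck_at(t1,depot)}, keep {pkg_at(p3,hub), pkg_at(p5,depot), truck_at(t2,portA)}, require {truck_at(t1,hub)}
    → {pkg_at(p3,hub), pkg_at(p5,depot), truck_at(t1,hub), truck_at(t2,portA)}
  through step 2 (drive(t2,depot,portA)): drop {truck_at(t2,portA)}, keep {pkg_at(p3,hub), pkg_at(p5,depot), truck_at(t1,hub)}, require {truck_at(t2,depot)}
    → {pkg_at(p3,hub), pkg_at(p5,depot), truck_at(t1,hub), truck_at(t2,depot)}
  through step 1 (drive(t2,portA,depot)): drop {truck_at(t2,depot)}, keep {pkg_at(p3,hub), pkg_at(p5,depot), truck_at(t1,hub)}, require {truck_at(t2,portA)}
    → {pkg_at(p3,hub), pkg_at(p5,depot), truck_at(t1,hub), truck_at(t2,portA)}

== RESULT ==
["pkg_at(p3,hub)", "pkg_at(p5,depot)", "truck_at(t1,hub)", "truck_at(t2,portA)"]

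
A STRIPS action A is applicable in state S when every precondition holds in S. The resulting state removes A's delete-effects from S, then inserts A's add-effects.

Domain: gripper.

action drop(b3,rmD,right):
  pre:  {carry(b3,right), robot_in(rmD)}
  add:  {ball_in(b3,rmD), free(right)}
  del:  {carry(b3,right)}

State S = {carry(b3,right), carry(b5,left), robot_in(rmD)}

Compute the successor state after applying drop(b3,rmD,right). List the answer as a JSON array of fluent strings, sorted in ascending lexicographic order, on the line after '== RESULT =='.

Compute (S \ del) ∪ add:
  pre ⊆ S: {carry(b3,right), robot_in(rmD)} ⊆ S  — applicable
  S \ del = {carry(b5,left), robot_in(rmD)}
  ∪ add   = {ball_in(b3,rmD), carry(b5,left), free(right), robot_in(rmD)}

== RESULT ==
["ball_in(b3,rmD)", "carry(b5,left)", "free(right)", "robot_in(rmD)"]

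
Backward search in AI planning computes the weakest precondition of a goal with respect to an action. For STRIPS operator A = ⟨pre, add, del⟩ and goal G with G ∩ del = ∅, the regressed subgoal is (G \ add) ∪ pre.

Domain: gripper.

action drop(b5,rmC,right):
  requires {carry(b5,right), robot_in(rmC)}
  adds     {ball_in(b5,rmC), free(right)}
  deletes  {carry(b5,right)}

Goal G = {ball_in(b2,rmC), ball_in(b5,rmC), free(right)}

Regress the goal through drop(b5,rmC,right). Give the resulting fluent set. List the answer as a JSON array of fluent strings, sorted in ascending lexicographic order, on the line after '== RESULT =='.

Regress:
  G ∩ del = {}  (empty — regression defined)
  G \ add = {ball_in(b2,rmC), ball_in(b5,rmC), free(right)} \ {ball_in(b5,rmC), free(right)} = {ball_in(b2,rmC)}
  ∪ pre   = {ball_in(b2,rmC)} ∪ {carry(b5,right), robot_in(rmC)}
          = {ball_in(b2,rmC), carry(b5,right), robot_in(rmC)}

== RESULT ==
["ball_in(b2,rmC)", "carry(b5,right)", "robot_in(rmC)"]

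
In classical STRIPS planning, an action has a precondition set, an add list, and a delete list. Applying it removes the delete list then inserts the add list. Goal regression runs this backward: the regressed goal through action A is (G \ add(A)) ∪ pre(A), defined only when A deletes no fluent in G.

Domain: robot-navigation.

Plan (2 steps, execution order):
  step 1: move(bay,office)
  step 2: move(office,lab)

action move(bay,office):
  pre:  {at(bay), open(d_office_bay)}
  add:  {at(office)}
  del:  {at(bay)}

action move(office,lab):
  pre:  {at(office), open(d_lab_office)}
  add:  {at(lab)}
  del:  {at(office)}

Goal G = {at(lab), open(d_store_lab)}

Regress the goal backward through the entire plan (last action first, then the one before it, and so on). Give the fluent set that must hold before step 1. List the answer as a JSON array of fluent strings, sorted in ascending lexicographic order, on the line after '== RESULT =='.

Regress step by step:
  through step 2 (move(office,lab)): drop {at(lab)}, keep {open(d_store_lab)}, require {at(office), open(d_lab_office)}
    → {at(office), open(d_lab_office), open(d_store_lab)}
  through step 1 (move(bay,office)): drop {at(office)}, keep {open(d_lab_office), open(d_store_lab)}, require {at(bay), open(d_office_bay)}
    → {at(bay), open(d_lab_office), open(d_office_bay), open(d_store_lab)}

== RESULT ==
["at(bay)", "open(d_lab_office)", "open(d_office_bay)", "open(d_store_lab)"]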